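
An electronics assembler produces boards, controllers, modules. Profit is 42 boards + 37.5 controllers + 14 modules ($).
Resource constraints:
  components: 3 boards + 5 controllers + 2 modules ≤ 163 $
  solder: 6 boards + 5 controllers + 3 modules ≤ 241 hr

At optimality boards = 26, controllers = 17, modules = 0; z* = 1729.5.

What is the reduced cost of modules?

Both components and solder are binding at x*.
From A_Bᵀ y = c: 3·y_components + 6·y_solder = 42; 5·y_components + 5·y_solder = 37.5.
Solving: y_components = 1, y_solder = 6.5.
Reduced cost of modules: c₃ − yᵀa₃ = 14 − (1·2 + 6.5·3) = 14 − 21.5 = -7.5.

-7.5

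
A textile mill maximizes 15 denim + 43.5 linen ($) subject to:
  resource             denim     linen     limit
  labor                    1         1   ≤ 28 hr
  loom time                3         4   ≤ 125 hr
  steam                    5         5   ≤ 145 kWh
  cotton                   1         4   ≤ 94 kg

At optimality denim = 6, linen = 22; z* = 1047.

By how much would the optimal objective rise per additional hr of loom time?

0

Check each constraint at x*: labor 28/28 (tight); loom time 106/125 (slack 19); steam 140/145 (slack 5); cotton 94/94 (tight).
Since loom time, steam are not tight, their duals are 0.
Dual feasibility on the basic columns requires 1·y_labor + 1·y_cotton = 15, 1·y_labor + 4·y_cotton = 43.5.
→ y_labor = 5.5 and y_cotton = 9.5.
Shadow price of loom time = 0.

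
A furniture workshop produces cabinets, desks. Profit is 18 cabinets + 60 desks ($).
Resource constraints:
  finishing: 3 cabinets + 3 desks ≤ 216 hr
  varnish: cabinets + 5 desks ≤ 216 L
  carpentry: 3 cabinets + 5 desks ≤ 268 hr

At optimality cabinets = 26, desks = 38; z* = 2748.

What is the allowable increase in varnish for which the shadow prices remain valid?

Binding constraints: varnish, carpentry. The basis is B = [[1,5],[3,5]] with det -10.
Per unit increase in varnish, x* moves by d = (-0.5, 0.3).
The basis stays optimal until cabinets reaches 0; allowable increase = 52 L.

52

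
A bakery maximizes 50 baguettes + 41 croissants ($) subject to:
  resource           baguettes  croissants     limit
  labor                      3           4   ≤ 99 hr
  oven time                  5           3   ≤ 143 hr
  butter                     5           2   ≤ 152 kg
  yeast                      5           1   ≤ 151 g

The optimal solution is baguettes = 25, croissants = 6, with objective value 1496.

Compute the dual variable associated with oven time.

7

Check each constraint at x*: labor 99/99 (tight); oven time 143/143 (tight); butter 137/152 (slack 15); yeast 131/151 (slack 20).
Slack constraints have shadow price 0 (complementary slackness).
Dual feasibility on the basic columns requires 3·y_labor + 5·y_oven time = 50, 4·y_labor + 3·y_oven time = 41.
Solving: y_labor = 5, y_oven time = 7.
Shadow price of oven time = 7.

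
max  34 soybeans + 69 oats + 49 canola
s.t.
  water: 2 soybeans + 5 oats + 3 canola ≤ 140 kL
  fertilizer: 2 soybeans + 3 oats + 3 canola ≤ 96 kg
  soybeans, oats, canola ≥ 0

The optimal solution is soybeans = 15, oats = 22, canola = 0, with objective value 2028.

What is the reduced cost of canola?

At the optimum: water uses 140 of 140 (binding); fertilizer uses 96 of 96 (binding).
Dual feasibility on the basic columns requires 2·y_water + 2·y_fertilizer = 34, 5·y_water + 3·y_fertilizer = 69.
Solving: y_water = 9, y_fertilizer = 8.
Reduced cost of canola: c₃ − yᵀa₃ = 49 − (9·3 + 8·3) = 49 − 51 = -2.

-2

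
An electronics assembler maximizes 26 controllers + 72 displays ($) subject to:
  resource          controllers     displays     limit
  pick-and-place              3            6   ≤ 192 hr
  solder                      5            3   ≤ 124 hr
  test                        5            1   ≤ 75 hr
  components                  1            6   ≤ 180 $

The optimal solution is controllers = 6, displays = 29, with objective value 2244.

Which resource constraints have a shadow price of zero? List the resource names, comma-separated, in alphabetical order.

solder, test

pick-and-place: 192/192 (binding)
solder: 117/124 (slack 7)
test: 59/75 (slack 16)
components: 180/180 (binding)
By complementary slackness, a constraint with positive slack has shadow price 0 → solder, test.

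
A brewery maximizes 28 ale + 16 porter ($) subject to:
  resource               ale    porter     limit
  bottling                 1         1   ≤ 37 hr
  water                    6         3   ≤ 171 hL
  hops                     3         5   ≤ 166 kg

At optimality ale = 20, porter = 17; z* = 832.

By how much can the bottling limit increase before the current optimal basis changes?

3

Binding constraints: bottling, water. The basis is B = [[1,1],[6,3]] with det -3.
Per unit increase in bottling, x* moves by d = (-1, 2).
The basis stays optimal until hops becomes binding; allowable increase = 3 hr.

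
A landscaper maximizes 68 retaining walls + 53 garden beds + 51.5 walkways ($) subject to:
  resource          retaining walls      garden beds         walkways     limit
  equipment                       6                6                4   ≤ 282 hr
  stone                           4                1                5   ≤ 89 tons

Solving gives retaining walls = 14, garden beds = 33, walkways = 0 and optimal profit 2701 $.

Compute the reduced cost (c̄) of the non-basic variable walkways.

-5.5

Both equipment and stone are binding at x*.
Dual feasibility on the basic columns requires 6·y_equipment + 4·y_stone = 68, 6·y_equipment + 1·y_stone = 53.
This yields shadow prices y_equipment = 8, y_stone = 5.
Reduced cost of walkways: c₃ − yᵀa₃ = 51.5 − (8·4 + 5·5) = 51.5 − 57 = -5.5.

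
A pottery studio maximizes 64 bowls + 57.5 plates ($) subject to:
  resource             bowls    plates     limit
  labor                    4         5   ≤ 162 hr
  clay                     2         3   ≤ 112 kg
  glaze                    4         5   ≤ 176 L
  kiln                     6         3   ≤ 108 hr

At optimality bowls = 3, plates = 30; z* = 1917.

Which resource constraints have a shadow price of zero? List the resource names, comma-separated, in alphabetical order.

labor: 162/162 (binding)
clay: 96/112 (slack 16)
glaze: 162/176 (slack 14)
kiln: 108/108 (binding)
By complementary slackness, a constraint with positive slack has shadow price 0 → clay, glaze.

clay, glaze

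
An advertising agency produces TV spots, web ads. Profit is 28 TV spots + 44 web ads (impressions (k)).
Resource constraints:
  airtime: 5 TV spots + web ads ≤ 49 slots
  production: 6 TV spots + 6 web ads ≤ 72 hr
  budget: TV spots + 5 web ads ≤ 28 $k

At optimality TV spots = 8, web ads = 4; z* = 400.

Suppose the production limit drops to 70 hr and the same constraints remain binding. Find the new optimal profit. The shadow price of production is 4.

Δb = -2, so new z* = 400 + (4)·(-2) = 400 − 8 = 392.

392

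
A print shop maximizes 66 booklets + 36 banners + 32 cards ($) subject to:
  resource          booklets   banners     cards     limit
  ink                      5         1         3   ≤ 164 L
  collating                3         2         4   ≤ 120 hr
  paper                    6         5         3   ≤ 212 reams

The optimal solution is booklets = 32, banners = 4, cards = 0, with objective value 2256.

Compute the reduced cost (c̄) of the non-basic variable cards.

-4

At the optimum: ink uses 164 of 164 (binding); collating uses 104 of 120 (slack = 16); paper uses 212 of 212 (binding).
By complementary slackness, y = 0 for the non-binding constraint.
Dual feasibility on the basic columns requires 5·y_ink + 6·y_paper = 66, 1·y_ink + 5·y_paper = 36.
Solving: y_ink = 6, y_paper = 6.
Reduced cost of cards: c₃ − yᵀa₃ = 32 − (6·3 + 6·3) = 32 − 36 = -4.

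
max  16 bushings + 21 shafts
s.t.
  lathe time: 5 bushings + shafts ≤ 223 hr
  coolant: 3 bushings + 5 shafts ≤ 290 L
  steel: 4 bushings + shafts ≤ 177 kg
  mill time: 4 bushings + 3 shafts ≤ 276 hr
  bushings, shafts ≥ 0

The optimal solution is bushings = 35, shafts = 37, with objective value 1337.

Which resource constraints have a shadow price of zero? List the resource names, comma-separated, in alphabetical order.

lathe time, mill time

lathe time: 212/223 (slack 11)
coolant: 290/290 (binding)
steel: 177/177 (binding)
mill time: 251/276 (slack 25)
By complementary slackness, a constraint with positive slack has shadow price 0 → lathe time, mill time.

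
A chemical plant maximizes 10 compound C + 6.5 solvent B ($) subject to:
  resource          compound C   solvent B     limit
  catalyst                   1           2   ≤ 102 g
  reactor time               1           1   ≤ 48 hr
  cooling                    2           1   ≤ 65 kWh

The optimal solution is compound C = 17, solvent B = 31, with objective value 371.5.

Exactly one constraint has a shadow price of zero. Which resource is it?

catalyst: 79/102 (slack 23)
reactor time: 48/48 (binding)
cooling: 65/65 (binding)
By complementary slackness, a constraint with positive slack has shadow price 0 → catalyst.

catalyst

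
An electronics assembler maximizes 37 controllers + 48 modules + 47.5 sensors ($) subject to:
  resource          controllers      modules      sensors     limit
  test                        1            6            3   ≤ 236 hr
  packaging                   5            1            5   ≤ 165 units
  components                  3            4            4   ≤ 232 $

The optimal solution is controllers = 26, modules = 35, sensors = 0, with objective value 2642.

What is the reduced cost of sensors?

Binding: test and packaging. Non-binding: components (14 unused).
By complementary slackness, y = 0 for the non-binding constraint.
Dual feasibility on the basic columns requires 1·y_test + 5·y_packaging = 37, 6·y_test + 1·y_packaging = 48.
→ y_test = 7 and y_packaging = 6.
Reduced cost of sensors: c₃ − yᵀa₃ = 47.5 − (7·3 + 6·5) = 47.5 − 51 = -3.5.

-3.5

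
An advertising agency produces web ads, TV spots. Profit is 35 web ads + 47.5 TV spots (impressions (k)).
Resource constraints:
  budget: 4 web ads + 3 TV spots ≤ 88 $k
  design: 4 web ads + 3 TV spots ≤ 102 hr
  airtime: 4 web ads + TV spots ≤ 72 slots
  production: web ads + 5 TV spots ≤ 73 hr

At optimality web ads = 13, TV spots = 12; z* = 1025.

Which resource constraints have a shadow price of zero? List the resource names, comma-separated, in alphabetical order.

budget: 88/88 (binding)
design: 88/102 (slack 14)
airtime: 64/72 (slack 8)
production: 73/73 (binding)
By complementary slackness, a constraint with positive slack has shadow price 0 → airtime, design.

airtime, design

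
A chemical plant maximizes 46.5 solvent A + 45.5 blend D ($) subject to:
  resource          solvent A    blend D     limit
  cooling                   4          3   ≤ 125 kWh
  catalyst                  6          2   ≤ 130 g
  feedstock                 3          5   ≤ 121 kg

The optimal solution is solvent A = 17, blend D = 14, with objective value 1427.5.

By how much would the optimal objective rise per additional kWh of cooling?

Binding: catalyst and feedstock. Non-binding: cooling (15 unused).
Since cooling is not tight, its dual is 0.
The binding rows give the dual system: 6·y_catalyst + 3·y_feedstock = 46.5 and 2·y_catalyst + 5·y_feedstock = 45.5.
This yields shadow prices y_catalyst = 4, y_feedstock = 7.5.
Shadow price of cooling = 0.

0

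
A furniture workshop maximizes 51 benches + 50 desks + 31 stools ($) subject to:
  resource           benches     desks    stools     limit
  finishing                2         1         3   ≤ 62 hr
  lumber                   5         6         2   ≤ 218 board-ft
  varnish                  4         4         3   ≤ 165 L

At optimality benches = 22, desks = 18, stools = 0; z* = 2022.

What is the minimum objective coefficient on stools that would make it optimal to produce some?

Binding: finishing and lumber. Non-binding: varnish (5 unused).
By complementary slackness, y = 0 for the non-binding constraint.
The binding rows give the dual system: 2·y_finishing + 5·y_lumber = 51 and 1·y_finishing + 6·y_lumber = 50.
Solving: y_finishing = 8, y_lumber = 7.
stools enters the basis when its profit ≥ yᵀa₃ = 8·3 + 7·2 = 38.

38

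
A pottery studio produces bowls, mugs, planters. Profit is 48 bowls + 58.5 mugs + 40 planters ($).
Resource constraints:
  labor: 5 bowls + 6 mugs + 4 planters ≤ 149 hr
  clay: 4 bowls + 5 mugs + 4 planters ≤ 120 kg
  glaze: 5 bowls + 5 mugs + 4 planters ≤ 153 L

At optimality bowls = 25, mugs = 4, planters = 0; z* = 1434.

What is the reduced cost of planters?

At the optimum: labor uses 149 of 149 (binding); clay uses 120 of 120 (binding); glaze uses 145 of 153 (slack = 8).
By complementary slackness, y = 0 for the non-binding constraint.
From A_Bᵀ y = c: 5·y_labor + 4·y_clay = 48; 6·y_labor + 5·y_clay = 58.5.
This yields shadow prices y_labor = 6, y_clay = 4.5.
Reduced cost of planters: c₃ − yᵀa₃ = 40 − (6·4 + 4.5·4) = 40 − 42 = -2.

-2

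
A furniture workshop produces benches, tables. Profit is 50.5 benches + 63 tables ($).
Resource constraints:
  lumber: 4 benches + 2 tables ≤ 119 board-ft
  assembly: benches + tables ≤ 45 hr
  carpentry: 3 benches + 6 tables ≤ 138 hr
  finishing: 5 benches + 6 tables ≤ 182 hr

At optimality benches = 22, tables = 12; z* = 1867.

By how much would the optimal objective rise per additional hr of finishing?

9.5

Binding: carpentry and finishing. Non-binding: lumber (7 unused), assembly (11 unused).
By complementary slackness, y = 0 for the non-binding constraints.
Dual feasibility on the basic columns requires 3·y_carpentry + 5·y_finishing = 50.5, 6·y_carpentry + 6·y_finishing = 63.
This yields shadow prices y_carpentry = 1, y_finishing = 9.5.
Shadow price of finishing = 9.5.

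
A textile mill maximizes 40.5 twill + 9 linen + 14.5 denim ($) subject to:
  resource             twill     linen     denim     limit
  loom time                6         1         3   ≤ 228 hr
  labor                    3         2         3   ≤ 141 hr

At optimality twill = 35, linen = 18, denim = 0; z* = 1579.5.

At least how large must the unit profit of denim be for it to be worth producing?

22.5

Both loom time and labor are binding at x*.
The binding rows give the dual system: 6·y_loom time + 3·y_labor = 40.5 and 1·y_loom time + 2·y_labor = 9.
Solving: y_loom time = 6, y_labor = 1.5.
denim enters the basis when its profit ≥ yᵀa₃ = 6·3 + 1.5·3 = 22.5.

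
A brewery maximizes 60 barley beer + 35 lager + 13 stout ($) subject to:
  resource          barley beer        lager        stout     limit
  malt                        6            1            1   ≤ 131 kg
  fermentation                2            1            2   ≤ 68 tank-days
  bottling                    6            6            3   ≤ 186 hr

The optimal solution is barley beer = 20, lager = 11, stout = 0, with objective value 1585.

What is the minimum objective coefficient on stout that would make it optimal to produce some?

20

Check each constraint at x*: malt 131/131 (tight); fermentation 51/68 (slack 17); bottling 186/186 (tight).
By complementary slackness, y = 0 for the non-binding constraint.
From A_Bᵀ y = c: 6·y_malt + 6·y_bottling = 60; 1·y_malt + 6·y_bottling = 35.
Solving: y_malt = 5, y_bottling = 5.
stout enters the basis when its profit ≥ yᵀa₃ = 5·1 + 5·3 = 20.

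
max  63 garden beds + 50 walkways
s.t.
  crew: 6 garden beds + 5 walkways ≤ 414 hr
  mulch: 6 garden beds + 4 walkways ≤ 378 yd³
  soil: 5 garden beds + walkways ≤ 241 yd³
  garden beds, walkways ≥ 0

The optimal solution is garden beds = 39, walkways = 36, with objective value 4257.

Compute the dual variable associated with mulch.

2.5

Binding: crew and mulch. Non-binding: soil (10 unused).
Since soil is not tight, its dual is 0.
From A_Bᵀ y = c: 6·y_crew + 6·y_mulch = 63; 5·y_crew + 4·y_mulch = 50.
Solving: y_crew = 8, y_mulch = 2.5.
Shadow price of mulch = 2.5.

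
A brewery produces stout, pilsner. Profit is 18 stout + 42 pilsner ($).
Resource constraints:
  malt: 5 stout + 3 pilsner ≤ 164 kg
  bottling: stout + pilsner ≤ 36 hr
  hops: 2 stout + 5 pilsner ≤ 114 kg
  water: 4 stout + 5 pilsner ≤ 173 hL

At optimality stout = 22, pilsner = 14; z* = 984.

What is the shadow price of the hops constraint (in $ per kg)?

Check each constraint at x*: malt 152/164 (slack 12); bottling 36/36 (tight); hops 114/114 (tight); water 158/173 (slack 15).
Slack constraints have shadow price 0 (complementary slackness).
The binding rows give the dual system: 1·y_bottling + 2·y_hops = 18 and 1·y_bottling + 5·y_hops = 42.
→ y_bottling = 2 and y_hops = 8.
Shadow price of hops = 8.

8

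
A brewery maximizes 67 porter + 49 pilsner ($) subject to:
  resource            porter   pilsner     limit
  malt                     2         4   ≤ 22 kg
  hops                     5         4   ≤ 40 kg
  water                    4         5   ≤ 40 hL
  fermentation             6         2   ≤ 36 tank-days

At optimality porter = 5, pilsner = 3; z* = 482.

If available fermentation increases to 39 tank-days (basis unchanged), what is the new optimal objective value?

507.5

At the optimum: malt uses 22 of 22 (binding); hops uses 37 of 40 (slack = 3); water uses 35 of 40 (slack = 5); fermentation uses 36 of 36 (binding).
Since hops, water are not tight, their duals are 0.
From A_Bᵀ y = c: 2·y_malt + 6·y_fermentation = 67; 4·y_malt + 2·y_fermentation = 49.
This yields shadow prices y_malt = 8, y_fermentation = 8.5.
Δz = y_fermentation·Δb = 8.5 × (3) = 25.5, so new z* = 482 + 25.5 = 507.5.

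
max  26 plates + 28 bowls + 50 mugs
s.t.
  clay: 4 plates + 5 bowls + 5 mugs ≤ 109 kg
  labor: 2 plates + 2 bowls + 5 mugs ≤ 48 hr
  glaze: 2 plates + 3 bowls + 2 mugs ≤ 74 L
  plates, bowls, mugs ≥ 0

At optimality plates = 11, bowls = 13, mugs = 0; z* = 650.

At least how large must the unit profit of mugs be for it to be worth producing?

Binding: clay and labor. Non-binding: glaze (13 unused).
Slack constraints have shadow price 0 (complementary slackness).
The binding rows give the dual system: 4·y_clay + 2·y_labor = 26 and 5·y_clay + 2·y_labor = 28.
→ y_clay = 2 and y_labor = 9.
mugs enters the basis when its profit ≥ yᵀa₃ = 2·5 + 9·5 = 55.

55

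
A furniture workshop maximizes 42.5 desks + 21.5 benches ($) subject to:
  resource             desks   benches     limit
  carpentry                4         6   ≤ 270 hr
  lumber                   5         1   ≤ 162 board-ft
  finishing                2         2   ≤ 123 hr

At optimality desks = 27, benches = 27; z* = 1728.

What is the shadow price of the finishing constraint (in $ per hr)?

0

Binding: carpentry and lumber. Non-binding: finishing (15 unused).
By complementary slackness, y = 0 for the non-binding constraint.
From A_Bᵀ y = c: 4·y_carpentry + 5·y_lumber = 42.5; 6·y_carpentry + 1·y_lumber = 21.5.
This yields shadow prices y_carpentry = 2.5, y_lumber = 6.5.
Shadow price of finishing = 0.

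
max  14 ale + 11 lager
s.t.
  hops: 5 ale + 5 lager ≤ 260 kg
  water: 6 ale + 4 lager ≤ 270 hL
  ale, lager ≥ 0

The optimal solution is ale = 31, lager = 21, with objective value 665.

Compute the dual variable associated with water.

1.5

Both hops and water are binding at x*.
From A_Bᵀ y = c: 5·y_hops + 6·y_water = 14; 5·y_hops + 4·y_water = 11.
→ y_hops = 1 and y_water = 1.5.
Shadow price of water = 1.5.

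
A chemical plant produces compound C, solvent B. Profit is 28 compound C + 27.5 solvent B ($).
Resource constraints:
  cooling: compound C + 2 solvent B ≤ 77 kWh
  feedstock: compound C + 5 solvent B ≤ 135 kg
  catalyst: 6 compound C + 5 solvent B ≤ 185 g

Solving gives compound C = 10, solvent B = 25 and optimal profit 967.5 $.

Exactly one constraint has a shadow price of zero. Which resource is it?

cooling: 60/77 (slack 17)
feedstock: 135/135 (binding)
catalyst: 185/185 (binding)
By complementary slackness, a constraint with positive slack has shadow price 0 → cooling.

cooling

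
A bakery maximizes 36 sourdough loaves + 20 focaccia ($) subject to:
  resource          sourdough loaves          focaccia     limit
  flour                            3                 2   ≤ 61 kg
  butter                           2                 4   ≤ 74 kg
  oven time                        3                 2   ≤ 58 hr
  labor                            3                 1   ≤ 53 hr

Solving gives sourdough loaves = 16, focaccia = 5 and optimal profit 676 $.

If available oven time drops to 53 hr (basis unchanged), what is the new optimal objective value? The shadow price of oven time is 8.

Δb = -5, so new z* = 676 + (8)·(-5) = 676 − 40 = 636.

636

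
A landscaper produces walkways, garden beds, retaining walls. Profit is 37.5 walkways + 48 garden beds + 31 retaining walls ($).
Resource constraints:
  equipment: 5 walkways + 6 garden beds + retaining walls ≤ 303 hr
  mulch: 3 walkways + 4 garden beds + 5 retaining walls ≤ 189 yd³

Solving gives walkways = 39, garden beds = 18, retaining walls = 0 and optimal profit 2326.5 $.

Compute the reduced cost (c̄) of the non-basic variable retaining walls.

-9.5

Both equipment and mulch are binding at x*.
Dual feasibility on the basic columns requires 5·y_equipment + 3·y_mulch = 37.5, 6·y_equipment + 4·y_mulch = 48.
This yields shadow prices y_equipment = 3, y_mulch = 7.5.
Reduced cost of retaining walls: c₃ − yᵀa₃ = 31 − (3·1 + 7.5·5) = 31 − 40.5 = -9.5.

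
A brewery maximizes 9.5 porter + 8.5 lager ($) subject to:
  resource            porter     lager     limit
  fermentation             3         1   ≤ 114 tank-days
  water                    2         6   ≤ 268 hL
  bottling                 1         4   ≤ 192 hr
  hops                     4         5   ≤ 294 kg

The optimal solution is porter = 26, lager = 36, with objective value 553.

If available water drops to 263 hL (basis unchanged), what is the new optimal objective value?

548

Binding: fermentation and water. Non-binding: bottling (22 unused), hops (10 unused).
By complementary slackness, y = 0 for the non-binding constraints.
The binding rows give the dual system: 3·y_fermentation + 2·y_water = 9.5 and 1·y_fermentation + 6·y_water = 8.5.
Solving: y_fermentation = 2.5, y_water = 1.
Δz = y_water·Δb = 1 × (-5) = -5, so new z* = 553 − 5 = 548.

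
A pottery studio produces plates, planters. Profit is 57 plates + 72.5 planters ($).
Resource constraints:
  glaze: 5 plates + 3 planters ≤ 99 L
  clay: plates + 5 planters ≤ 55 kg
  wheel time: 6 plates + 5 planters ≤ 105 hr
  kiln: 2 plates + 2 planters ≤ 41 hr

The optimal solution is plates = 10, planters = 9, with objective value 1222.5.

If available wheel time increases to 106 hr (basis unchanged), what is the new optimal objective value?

1231

Check each constraint at x*: glaze 77/99 (slack 22); clay 55/55 (tight); wheel time 105/105 (tight); kiln 38/41 (slack 3).
By complementary slackness, y = 0 for the non-binding constraints.
From A_Bᵀ y = c: 1·y_clay + 6·y_wheel time = 57; 5·y_clay + 5·y_wheel time = 72.5.
→ y_clay = 6 and y_wheel time = 8.5.
Δz = y_wheel time·Δb = 8.5 × (1) = 8.5, so new z* = 1222.5 + 8.5 = 1231.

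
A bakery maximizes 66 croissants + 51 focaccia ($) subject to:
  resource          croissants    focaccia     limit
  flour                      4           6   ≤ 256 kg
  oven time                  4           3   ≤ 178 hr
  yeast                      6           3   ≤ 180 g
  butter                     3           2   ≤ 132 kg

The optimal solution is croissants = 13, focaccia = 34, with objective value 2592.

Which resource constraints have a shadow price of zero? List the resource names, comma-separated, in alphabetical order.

butter, oven time

flour: 256/256 (binding)
oven time: 154/178 (slack 24)
yeast: 180/180 (binding)
butter: 107/132 (slack 25)
By complementary slackness, a constraint with positive slack has shadow price 0 → butter, oven time.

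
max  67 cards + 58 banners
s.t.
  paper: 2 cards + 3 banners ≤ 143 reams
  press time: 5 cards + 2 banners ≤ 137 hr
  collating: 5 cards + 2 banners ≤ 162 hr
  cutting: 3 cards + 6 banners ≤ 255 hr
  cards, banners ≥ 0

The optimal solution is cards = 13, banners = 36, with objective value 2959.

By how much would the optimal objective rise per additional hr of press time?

9.5

Check each constraint at x*: paper 134/143 (slack 9); press time 137/137 (tight); collating 137/162 (slack 25); cutting 255/255 (tight).
Slack constraints have shadow price 0 (complementary slackness).
From A_Bᵀ y = c: 5·y_press time + 3·y_cutting = 67; 2·y_press time + 6·y_cutting = 58.
This yields shadow prices y_press time = 9.5, y_cutting = 6.5.
Shadow price of press time = 9.5.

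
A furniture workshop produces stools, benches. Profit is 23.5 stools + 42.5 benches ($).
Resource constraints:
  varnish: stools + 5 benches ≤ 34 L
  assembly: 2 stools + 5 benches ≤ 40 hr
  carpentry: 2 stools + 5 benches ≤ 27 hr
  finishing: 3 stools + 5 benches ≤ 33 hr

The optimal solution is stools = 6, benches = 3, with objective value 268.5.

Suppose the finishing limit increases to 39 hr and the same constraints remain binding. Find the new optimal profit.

Binding: carpentry and finishing. Non-binding: varnish (13 unused), assembly (13 unused).
By complementary slackness, y = 0 for the non-binding constraints.
Dual feasibility on the basic columns requires 2·y_carpentry + 3·y_finishing = 23.5, 5·y_carpentry + 5·y_finishing = 42.5.
→ y_carpentry = 2 and y_finishing = 6.5.
Δz = y_finishing·Δb = 6.5 × (6) = 39, so new z* = 268.5 + 39 = 307.5.

307.5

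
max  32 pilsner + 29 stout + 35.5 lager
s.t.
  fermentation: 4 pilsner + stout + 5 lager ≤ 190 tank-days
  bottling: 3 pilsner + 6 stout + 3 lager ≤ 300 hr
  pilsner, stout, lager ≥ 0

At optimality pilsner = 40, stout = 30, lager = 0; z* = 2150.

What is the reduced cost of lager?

At the optimum: fermentation uses 190 of 190 (binding); bottling uses 300 of 300 (binding).
From A_Bᵀ y = c: 4·y_fermentation + 3·y_bottling = 32; 1·y_fermentation + 6·y_bottling = 29.
This yields shadow prices y_fermentation = 5, y_bottling = 4.
Reduced cost of lager: c₃ − yᵀa₃ = 35.5 − (5·5 + 4·3) = 35.5 − 37 = -1.5.

-1.5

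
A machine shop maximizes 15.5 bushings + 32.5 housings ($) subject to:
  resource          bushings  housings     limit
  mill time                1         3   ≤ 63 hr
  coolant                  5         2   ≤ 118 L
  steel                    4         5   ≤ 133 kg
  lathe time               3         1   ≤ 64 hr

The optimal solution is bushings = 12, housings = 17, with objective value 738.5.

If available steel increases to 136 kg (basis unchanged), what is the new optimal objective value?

At the optimum: mill time uses 63 of 63 (binding); coolant uses 94 of 118 (slack = 24); steel uses 133 of 133 (binding); lathe time uses 53 of 64 (slack = 11).
Since coolant, lathe time are not tight, their duals are 0.
From A_Bᵀ y = c: 1·y_mill time + 4·y_steel = 15.5; 3·y_mill time + 5·y_steel = 32.5.
This yields shadow prices y_mill time = 7.5, y_steel = 2.
Δz = y_steel·Δb = 2 × (3) = 6, so new z* = 738.5 + 6 = 744.5.

744.5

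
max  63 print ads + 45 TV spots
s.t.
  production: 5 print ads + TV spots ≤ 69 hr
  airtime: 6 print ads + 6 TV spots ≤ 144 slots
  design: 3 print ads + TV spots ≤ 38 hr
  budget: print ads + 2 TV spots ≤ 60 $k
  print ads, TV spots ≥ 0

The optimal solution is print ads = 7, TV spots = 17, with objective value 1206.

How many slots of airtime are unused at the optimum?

airtime used = 6·7 + 6·17 = 144; slack = 144 − 144 = 0.

0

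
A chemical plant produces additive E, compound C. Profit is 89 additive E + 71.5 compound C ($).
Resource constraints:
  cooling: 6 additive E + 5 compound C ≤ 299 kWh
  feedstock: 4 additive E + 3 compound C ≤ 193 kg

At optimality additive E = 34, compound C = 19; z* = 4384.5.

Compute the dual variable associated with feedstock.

Check each constraint at x*: cooling 299/299 (tight); feedstock 193/193 (tight).
From A_Bᵀ y = c: 6·y_cooling + 4·y_feedstock = 89; 5·y_cooling + 3·y_feedstock = 71.5.
Solving: y_cooling = 9.5, y_feedstock = 8.
Shadow price of feedstock = 8.

8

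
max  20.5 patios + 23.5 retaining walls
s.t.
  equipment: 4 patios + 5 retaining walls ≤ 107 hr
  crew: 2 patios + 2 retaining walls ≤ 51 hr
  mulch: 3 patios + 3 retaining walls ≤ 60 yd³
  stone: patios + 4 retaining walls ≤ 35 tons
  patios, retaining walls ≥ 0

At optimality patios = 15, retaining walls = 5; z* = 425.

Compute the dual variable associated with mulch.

6.5

Check each constraint at x*: equipment 85/107 (slack 22); crew 40/51 (slack 11); mulch 60/60 (tight); stone 35/35 (tight).
By complementary slackness, y = 0 for the non-binding constraints.
From A_Bᵀ y = c: 3·y_mulch + 1·y_stone = 20.5; 3·y_mulch + 4·y_stone = 23.5.
Solving: y_mulch = 6.5, y_stone = 1.
Shadow price of mulch = 6.5.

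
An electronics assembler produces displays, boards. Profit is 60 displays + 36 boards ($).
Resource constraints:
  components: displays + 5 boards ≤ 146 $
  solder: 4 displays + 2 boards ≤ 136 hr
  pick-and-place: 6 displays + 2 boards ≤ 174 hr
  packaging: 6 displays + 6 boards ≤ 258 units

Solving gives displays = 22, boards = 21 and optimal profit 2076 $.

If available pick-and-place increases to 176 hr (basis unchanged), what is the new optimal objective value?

Check each constraint at x*: components 127/146 (slack 19); solder 130/136 (slack 6); pick-and-place 174/174 (tight); packaging 258/258 (tight).
Since components, solder are not tight, their duals are 0.
Dual feasibility on the basic columns requires 6·y_pick-and-place + 6·y_packaging = 60, 2·y_pick-and-place + 6·y_packaging = 36.
→ y_pick-and-place = 6 and y_packaging = 4.
Δz = y_pick-and-place·Δb = 6 × (2) = 12, so new z* = 2076 + 12 = 2088.

2088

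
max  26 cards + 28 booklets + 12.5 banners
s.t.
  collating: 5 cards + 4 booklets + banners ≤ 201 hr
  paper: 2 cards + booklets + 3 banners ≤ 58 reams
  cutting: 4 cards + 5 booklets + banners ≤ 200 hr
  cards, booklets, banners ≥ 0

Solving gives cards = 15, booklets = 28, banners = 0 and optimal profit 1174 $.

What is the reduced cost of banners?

-1.5

Check each constraint at x*: collating 187/201 (slack 14); paper 58/58 (tight); cutting 200/200 (tight).
By complementary slackness, y = 0 for the non-binding constraint.
The binding rows give the dual system: 2·y_paper + 4·y_cutting = 26 and 1·y_paper + 5·y_cutting = 28.
This yields shadow prices y_paper = 3, y_cutting = 5.
Reduced cost of banners: c₃ − yᵀa₃ = 12.5 − (3·3 + 5·1) = 12.5 − 14 = -1.5.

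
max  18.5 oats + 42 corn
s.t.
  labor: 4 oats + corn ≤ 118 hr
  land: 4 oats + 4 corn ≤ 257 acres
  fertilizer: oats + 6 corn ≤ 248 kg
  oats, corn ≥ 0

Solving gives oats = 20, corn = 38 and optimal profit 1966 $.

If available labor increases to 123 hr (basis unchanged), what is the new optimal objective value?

Binding: labor and fertilizer. Non-binding: land (25 unused).
By complementary slackness, y = 0 for the non-binding constraint.
Dual feasibility on the basic columns requires 4·y_labor + 1·y_fertilizer = 18.5, 1·y_labor + 6·y_fertilizer = 42.
This yields shadow prices y_labor = 3, y_fertilizer = 6.5.
Δz = y_labor·Δb = 3 × (5) = 15, so new z* = 1966 + 15 = 1981.

1981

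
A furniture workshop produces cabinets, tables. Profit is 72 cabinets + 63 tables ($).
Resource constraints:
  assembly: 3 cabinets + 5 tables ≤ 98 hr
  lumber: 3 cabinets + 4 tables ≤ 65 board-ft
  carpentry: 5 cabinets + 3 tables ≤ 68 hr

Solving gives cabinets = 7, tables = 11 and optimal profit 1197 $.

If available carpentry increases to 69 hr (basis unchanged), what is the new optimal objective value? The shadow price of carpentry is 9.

Δb = 1, so new z* = 1197 + (9)·(1) = 1197 + 9 = 1206.

1206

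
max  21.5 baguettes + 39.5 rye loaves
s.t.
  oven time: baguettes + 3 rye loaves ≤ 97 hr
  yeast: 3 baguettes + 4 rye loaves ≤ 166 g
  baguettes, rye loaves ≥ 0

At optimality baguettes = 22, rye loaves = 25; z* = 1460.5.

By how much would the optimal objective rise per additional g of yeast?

5

Check each constraint at x*: oven time 97/97 (tight); yeast 166/166 (tight).
The binding rows give the dual system: 1·y_oven time + 3·y_yeast = 21.5 and 3·y_oven time + 4·y_yeast = 39.5.
This yields shadow prices y_oven time = 6.5, y_yeast = 5.
Shadow price of yeast = 5.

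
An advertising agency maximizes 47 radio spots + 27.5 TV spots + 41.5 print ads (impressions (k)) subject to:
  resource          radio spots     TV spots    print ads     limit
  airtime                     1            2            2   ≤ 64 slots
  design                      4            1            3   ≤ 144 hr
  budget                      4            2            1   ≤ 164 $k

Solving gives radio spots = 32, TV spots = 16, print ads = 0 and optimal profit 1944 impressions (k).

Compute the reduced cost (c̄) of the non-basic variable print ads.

Binding: airtime and design. Non-binding: budget (4 unused).
Since budget is not tight, its dual is 0.
From A_Bᵀ y = c: 1·y_airtime + 4·y_design = 47; 2·y_airtime + 1·y_design = 27.5.
→ y_airtime = 9 and y_design = 9.5.
Reduced cost of print ads: c₃ − yᵀa₃ = 41.5 − (9·2 + 9.5·3) = 41.5 − 46.5 = -5.

-5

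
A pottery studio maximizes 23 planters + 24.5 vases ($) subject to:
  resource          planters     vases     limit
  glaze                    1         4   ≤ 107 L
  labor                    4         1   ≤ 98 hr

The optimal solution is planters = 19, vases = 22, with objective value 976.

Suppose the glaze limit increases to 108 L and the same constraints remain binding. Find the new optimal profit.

Both glaze and labor are binding at x*.
The binding rows give the dual system: 1·y_glaze + 4·y_labor = 23 and 4·y_glaze + 1·y_labor = 24.5.
Solving: y_glaze = 5, y_labor = 4.5.
Δz = y_glaze·Δb = 5 × (1) = 5, so new z* = 976 + 5 = 981.

981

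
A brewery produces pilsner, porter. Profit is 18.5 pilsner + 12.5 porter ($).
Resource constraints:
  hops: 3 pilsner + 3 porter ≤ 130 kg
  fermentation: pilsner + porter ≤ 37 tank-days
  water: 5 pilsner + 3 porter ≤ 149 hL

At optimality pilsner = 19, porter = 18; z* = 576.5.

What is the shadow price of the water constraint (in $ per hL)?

Check each constraint at x*: hops 111/130 (slack 19); fermentation 37/37 (tight); water 149/149 (tight).
By complementary slackness, y = 0 for the non-binding constraint.
From A_Bᵀ y = c: 1·y_fermentation + 5·y_water = 18.5; 1·y_fermentation + 3·y_water = 12.5.
This yields shadow prices y_fermentation = 3.5, y_water = 3.
Shadow price of water = 3.

3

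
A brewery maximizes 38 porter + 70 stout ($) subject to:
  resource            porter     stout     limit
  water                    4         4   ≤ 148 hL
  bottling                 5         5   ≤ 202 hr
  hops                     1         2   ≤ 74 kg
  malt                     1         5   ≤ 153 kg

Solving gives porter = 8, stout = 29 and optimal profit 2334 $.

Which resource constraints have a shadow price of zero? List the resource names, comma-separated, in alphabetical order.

bottling, hops

water: 148/148 (binding)
bottling: 185/202 (slack 17)
hops: 66/74 (slack 8)
malt: 153/153 (binding)
By complementary slackness, a constraint with positive slack has shadow price 0 → bottling, hops.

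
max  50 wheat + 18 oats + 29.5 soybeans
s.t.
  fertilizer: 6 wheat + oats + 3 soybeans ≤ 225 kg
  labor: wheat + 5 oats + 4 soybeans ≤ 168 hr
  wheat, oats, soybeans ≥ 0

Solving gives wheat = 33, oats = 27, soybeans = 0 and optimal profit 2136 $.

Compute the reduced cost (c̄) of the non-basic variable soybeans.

-2.5

Check each constraint at x*: fertilizer 225/225 (tight); labor 168/168 (tight).
From A_Bᵀ y = c: 6·y_fertilizer + 1·y_labor = 50; 1·y_fertilizer + 5·y_labor = 18.
→ y_fertilizer = 8 and y_labor = 2.
Reduced cost of soybeans: c₃ − yᵀa₃ = 29.5 − (8·3 + 2·4) = 29.5 − 32 = -2.5.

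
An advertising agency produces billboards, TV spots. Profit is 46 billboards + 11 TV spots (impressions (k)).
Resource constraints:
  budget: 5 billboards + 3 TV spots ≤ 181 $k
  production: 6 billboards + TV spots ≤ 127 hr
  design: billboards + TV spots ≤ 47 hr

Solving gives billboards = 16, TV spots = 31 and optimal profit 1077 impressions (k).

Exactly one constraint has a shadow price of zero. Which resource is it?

budget

budget: 173/181 (slack 8)
production: 127/127 (binding)
design: 47/47 (binding)
By complementary slackness, a constraint with positive slack has shadow price 0 → budget.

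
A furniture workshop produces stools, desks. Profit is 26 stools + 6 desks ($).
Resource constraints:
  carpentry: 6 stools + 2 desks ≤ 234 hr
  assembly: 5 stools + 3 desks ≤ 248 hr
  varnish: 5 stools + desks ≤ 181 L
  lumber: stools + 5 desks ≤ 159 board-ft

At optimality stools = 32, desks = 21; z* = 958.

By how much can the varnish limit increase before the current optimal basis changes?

14

Binding constraints: carpentry, varnish. The basis is B = [[6,2],[5,1]] with det -4.
Per unit increase in varnish, x* moves by d = (0.5, -1.5).
The basis stays optimal until desks reaches 0; allowable increase = 14 L.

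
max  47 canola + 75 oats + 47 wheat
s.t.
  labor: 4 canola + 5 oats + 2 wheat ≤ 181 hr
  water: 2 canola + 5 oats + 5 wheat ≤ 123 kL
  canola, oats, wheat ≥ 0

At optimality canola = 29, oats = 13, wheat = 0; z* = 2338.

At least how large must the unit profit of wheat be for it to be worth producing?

49.5

Check each constraint at x*: labor 181/181 (tight); water 123/123 (tight).
The binding rows give the dual system: 4·y_labor + 2·y_water = 47 and 5·y_labor + 5·y_water = 75.
→ y_labor = 8.5 and y_water = 6.5.
wheat enters the basis when its profit ≥ yᵀa₃ = 8.5·2 + 6.5·5 = 49.5.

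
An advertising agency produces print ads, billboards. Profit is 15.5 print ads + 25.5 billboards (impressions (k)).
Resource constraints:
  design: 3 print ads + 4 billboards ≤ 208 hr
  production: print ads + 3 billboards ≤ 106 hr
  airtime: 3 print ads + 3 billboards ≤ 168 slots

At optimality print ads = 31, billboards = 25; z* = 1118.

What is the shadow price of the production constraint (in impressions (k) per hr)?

5

Binding: production and airtime. Non-binding: design (15 unused).
Since design is not tight, its dual is 0.
The binding rows give the dual system: 1·y_production + 3·y_airtime = 15.5 and 3·y_production + 3·y_airtime = 25.5.
Solving: y_production = 5, y_airtime = 3.5.
Shadow price of production = 5.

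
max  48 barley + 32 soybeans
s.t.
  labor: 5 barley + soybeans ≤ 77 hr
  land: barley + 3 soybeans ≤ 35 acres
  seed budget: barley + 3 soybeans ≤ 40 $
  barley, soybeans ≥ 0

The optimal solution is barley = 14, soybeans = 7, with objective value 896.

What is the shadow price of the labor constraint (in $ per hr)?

8

Binding: labor and land. Non-binding: seed budget (5 unused).
By complementary slackness, y = 0 for the non-binding constraint.
The binding rows give the dual system: 5·y_labor + 1·y_land = 48 and 1·y_labor + 3·y_land = 32.
→ y_labor = 8 and y_land = 8.
Shadow price of labor = 8.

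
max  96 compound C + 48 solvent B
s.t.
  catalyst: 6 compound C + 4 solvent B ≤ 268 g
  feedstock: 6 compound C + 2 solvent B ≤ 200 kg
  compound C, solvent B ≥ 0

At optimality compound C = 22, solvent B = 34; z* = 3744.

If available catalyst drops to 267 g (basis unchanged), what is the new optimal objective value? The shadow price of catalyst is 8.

Δb = -1, so new z* = 3744 + (8)·(-1) = 3744 − 8 = 3736.

3736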